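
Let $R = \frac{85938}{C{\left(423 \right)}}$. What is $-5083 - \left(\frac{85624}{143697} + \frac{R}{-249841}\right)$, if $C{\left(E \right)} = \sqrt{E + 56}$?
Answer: $- \frac{730497475}{143697} + \frac{85938 \sqrt{479}}{119673839} \approx -5083.6$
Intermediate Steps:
$C{\left(E \right)} = \sqrt{56 + E}$
$R = \frac{85938 \sqrt{479}}{479}$ ($R = \frac{85938}{\sqrt{56 + 423}} = \frac{85938}{\sqrt{479}} = 85938 \frac{\sqrt{479}}{479} = \frac{85938 \sqrt{479}}{479} \approx 3926.6$)
$-5083 - \left(\frac{85624}{143697} + \frac{R}{-249841}\right) = -5083 - \left(\frac{85624}{143697} + \frac{\frac{85938}{479} \sqrt{479}}{-249841}\right) = -5083 - \left(85624 \cdot \frac{1}{143697} + \frac{85938 \sqrt{479}}{479} \left(- \frac{1}{249841}\right)\right) = -5083 - \left(\frac{85624}{143697} - \frac{85938 \sqrt{479}}{119673839}\right) = - \frac{730497475}{143697} + \frac{85938 \sqrt{479}}{119673839}$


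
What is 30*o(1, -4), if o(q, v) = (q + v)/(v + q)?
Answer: 30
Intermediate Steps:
o(q, v) = 1 (o(q, v) = (q + v)/(q + v) = 1)
30*o(1, -4) = 30*1 = 30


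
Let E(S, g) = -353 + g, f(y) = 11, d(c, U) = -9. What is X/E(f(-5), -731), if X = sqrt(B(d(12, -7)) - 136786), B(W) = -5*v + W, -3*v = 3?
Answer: -I*sqrt(136790)/1084 ≈ -0.34119*I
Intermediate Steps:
v = -1 (v = -1/3*3 = -1)
B(W) = 5 + W (B(W) = -5*(-1) + W = 5 + W)
X = I*sqrt(136790) (X = sqrt((5 - 9) - 136786) = sqrt(-4 - 136786) = sqrt(-136790) = I*sqrt(136790) ≈ 369.85*I)
X/E(f(-5), -731) = (I*sqrt(136790))/(-353 - 731) = (I*sqrt(136790))/(-1084) = (I*sqrt(136790))*(-1/1084) = -I*sqrt(136790)/1084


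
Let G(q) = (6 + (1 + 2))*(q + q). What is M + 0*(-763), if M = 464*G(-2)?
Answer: -16704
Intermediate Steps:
G(q) = 18*q (G(q) = (6 + 3)*(2*q) = 9*(2*q) = 18*q)
M = -16704 (M = 464*(18*(-2)) = 464*(-36) = -16704)
M + 0*(-763) = -16704 + 0*(-763) = -16704 + 0 = -16704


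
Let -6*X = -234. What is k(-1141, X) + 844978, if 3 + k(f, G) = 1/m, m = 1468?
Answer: 1240423301/1468 ≈ 8.4498e+5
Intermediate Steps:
X = 39 (X = -1/6*(-234) = 39)
k(f, G) = -4403/1468 (k(f, G) = -3 + 1/1468 = -4403/1468)
k(-1141, X) + 844978 = -4403/1468 + 844978 = 1240423301/1468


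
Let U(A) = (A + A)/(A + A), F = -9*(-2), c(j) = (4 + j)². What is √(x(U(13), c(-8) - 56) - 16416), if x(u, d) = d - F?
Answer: I*√16474 ≈ 128.35*I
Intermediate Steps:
F = 18
U(A) = 1 (U(A) = (2*A)/((2*A)) = (2*A)*(1/(2*A)) = 1)
x(u, d) = -18 + d (x(u, d) = d - 1*18 = d - 18 = -18 + d)
√(x(U(13), c(-8) - 56) - 16416) = √((-18 + ((4 - 8)² - 56)) - 16416) = √((-18 + ((-4)² - 56)) - 16416) = √((-18 + (16 - 56)) - 16416) = √((-18 - 40) - 16416) = √(-58 - 16416) = √(-16474) = I*√16474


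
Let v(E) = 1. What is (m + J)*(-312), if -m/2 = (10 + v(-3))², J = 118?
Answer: 38688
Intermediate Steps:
m = -242 (m = -2*(10 + 1)² = -2*11² = -2*121 = -242)
(m + J)*(-312) = (-242 + 118)*(-312) = -124*(-312) = 38688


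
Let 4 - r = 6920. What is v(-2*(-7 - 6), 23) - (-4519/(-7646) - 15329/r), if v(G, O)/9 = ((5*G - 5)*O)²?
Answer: 1966878231208031/26439868 ≈ 7.4391e+7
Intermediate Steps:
r = -6916 (r = 4 - 1*6920 = 4 - 6920 = -6916)
v(G, O) = 9*O²*(-5 + 5*G)² (v(G, O) = 9*((5*G - 5)*O)² = 9*((-5 + 5*G)*O)² = 9*(O*(-5 + 5*G))² = 9*(O²*(-5 + 5*G)²) = 9*O²*(-5 + 5*G)²)
v(-2*(-7 - 6), 23) - (-4519/(-7646) - 15329/r) = 225*23²*(-1 - 2*(-7 - 6))² - (-4519/(-7646) - 15329/(-6916)) = 225*529*(-1 - 2*(-13))² - (-4519*(-1/7646) - 15329*(-1/6916)) = 225*529*(-1 + 26)² - (4519/7646 + 15329/6916) = 225*529*25² - 1*74229469/26439868 = 225*529*625 - 74229469/26439868 = 74390625 - 74229469/26439868 = 1966878231208031/26439868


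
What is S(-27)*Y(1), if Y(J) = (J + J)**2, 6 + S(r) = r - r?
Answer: -24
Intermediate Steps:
S(r) = -6 (S(r) = -6 + (r - r) = -6 + 0 = -6)
Y(J) = 4*J**2 (Y(J) = (2*J)**2 = 4*J**2)
S(-27)*Y(1) = -24*1**2 = -24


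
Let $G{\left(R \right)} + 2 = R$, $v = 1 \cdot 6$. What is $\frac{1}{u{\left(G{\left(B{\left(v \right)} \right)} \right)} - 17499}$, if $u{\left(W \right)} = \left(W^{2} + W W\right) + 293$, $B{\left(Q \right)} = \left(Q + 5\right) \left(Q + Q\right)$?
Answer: $\frac{1}{16594} \approx 6.0263 \cdot 10^{-5}$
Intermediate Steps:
$v = 6$
$B{\left(Q \right)} = 2 Q \left(5 + Q\right)$ ($B{\left(Q \right)} = \left(5 + Q\right) 2 Q = 2 Q \left(5 + Q\right)$)
$G{\left(R \right)} = -2 + R$
$u{\left(W \right)} = 293 + 2 W^{2}$ ($u{\left(W \right)} = \left(W^{2} + W^{2}\right) + 293 = 2 W^{2} + 293 = 293 + 2 W^{2}$)
$\frac{1}{u{\left(G{\left(B{\left(v \right)} \right)} \right)} - 17499} = \frac{1}{\left(293 + 2 \left(-2 + 2 \cdot 6 \left(5 + 6\right)\right)^{2}\right) - 17499} = \frac{1}{\left(293 + 2 \left(-2 + 2 \cdot 6 \cdot 11\right)^{2}\right) - 17499} = \frac{1}{\left(293 + 2 \left(-2 + 132\right)^{2}\right) - 17499} = \frac{1}{\left(293 + 2 \cdot 130^{2}\right) - 17499} = \frac{1}{\left(293 + 2 \cdot 16900\right) - 17499} = \frac{1}{\left(293 + 33800\right) - 17499} = \frac{1}{34093 - 17499} = \frac{1}{16594}$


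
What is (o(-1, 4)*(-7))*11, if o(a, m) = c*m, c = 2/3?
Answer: -616/3 ≈ -205.33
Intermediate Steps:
c = 2/3 (c = 2*(1/3) = 2/3 ≈ 0.66667)
o(a, m) = 2*m/3
(o(-1, 4)*(-7))*11 = (((2/3)*4)*(-7))*11 = ((8/3)*(-7))*11 = -56/3*11 = -616/3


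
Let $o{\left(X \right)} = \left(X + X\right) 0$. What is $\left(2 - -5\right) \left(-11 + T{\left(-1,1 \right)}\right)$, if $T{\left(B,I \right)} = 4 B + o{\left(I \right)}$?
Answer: $-105$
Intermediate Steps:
$o{\left(X \right)} = 0$ ($o{\left(X \right)} = 2 X 0 = 0$)
$T{\left(B,I \right)} = 4 B$ ($T{\left(B,I \right)} = 4 B + 0 = 4 B$)
$\left(2 - -5\right) \left(-11 + T{\left(-1,1 \right)}\right) = \left(2 - -5\right) \left(-11 + 4 \left(-1\right)\right) = \left(2 + 5\right) \left(-11 - 4\right) = 7 \left(-15\right) = -105$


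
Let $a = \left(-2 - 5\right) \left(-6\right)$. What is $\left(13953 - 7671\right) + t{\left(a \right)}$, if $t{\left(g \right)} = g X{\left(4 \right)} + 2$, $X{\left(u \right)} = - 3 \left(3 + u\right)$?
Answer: $5402$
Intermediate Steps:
$X{\left(u \right)} = -9 - 3 u$
$a = 42$ ($a = \left(-7\right) \left(-6\right) = 42$)
$t{\left(g \right)} = 2 - 21 g$ ($t{\left(g \right)} = g \left(-9 - 12\right) + 2 = g \left(-21\right) + 2 = - 21 g + 2 = 2 - 21 g$)
$\left(13953 - 7671\right) + t{\left(a \right)} = \left(13953 - 7671\right) + \left(2 - 882\right) = 6282 + \left(2 - 882\right) = 6282 - 880 = 5402$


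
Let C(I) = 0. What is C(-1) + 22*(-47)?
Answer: -1034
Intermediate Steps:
C(-1) + 22*(-47) = 0 + 22*(-47) = 0 - 1034 = -1034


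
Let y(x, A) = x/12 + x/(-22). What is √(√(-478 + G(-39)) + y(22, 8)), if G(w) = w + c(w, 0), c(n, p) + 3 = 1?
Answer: √(30 + 36*I*√519)/6 ≈ 3.4373 + 3.3139*I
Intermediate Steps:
c(n, p) = -2 (c(n, p) = -3 + 1 = -2)
y(x, A) = 5*x/132 (y(x, A) = x*(1/12) + x*(-1/22) = x/12 - x/22 = 5*x/132)
G(w) = -2 + w (G(w) = w - 2 = -2 + w)
√(√(-478 + G(-39)) + y(22, 8)) = √(√(-478 + (-2 - 39)) + (5/132)*22) = √(√(-478 - 41) + ⅚) = √(√(-519) + ⅚) = √(I*√519 + ⅚) = √(⅚ + I*√519)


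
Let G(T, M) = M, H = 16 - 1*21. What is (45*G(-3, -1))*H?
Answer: 225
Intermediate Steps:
H = -5 (H = 16 - 21 = -5)
(45*G(-3, -1))*H = (45*(-1))*(-5) = -45*(-5) = 225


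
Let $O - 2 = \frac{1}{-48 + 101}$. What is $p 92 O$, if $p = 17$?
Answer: $\frac{167348}{53} \approx 3157.5$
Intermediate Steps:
$O = \frac{107}{53}$ ($O = 2 + \frac{1}{-48 + 101} = 2 + \frac{1}{53} = \frac{107}{53} \approx 2.0189$)
$p 92 O = 17 \cdot 92 \cdot \frac{107}{53} = 1564 \cdot \frac{107}{53} = \frac{167348}{53}$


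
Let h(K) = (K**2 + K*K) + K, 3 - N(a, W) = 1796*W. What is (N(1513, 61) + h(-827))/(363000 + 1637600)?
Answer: 628739/1000300 ≈ 0.62855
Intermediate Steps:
N(a, W) = 3 - 1796*W
h(K) = K + 2*K**2 (h(K) = (K**2 + K**2) + K = 2*K**2 + K = K + 2*K**2)
(N(1513, 61) + h(-827))/(363000 + 1637600) = ((3 - 1796*61) - 827*(1 + 2*(-827)))/(363000 + 1637600) = ((3 - 109556) - 827*(1 - 1654))/2000600 = (-109553 - 827*(-1653))*(1/2000600) = (-109553 + 1367031)*(1/2000600) = 1257478*(1/2000600) = 628739/1000300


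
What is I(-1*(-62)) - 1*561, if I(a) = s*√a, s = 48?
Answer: -561 + 48*√62 ≈ -183.05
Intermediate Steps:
I(a) = 48*√a
I(-1*(-62)) - 1*561 = 48*√(-1*(-62)) - 1*561 = 48*√62 - 561 = -561 + 48*√62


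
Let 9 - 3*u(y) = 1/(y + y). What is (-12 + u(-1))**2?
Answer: 2809/36 ≈ 78.028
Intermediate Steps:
u(y) = 3 - 1/(6*y) (u(y) = 3 - 1/(3*(y + y)) = 3 - 1/(2*y)/3 = 3 - 1/(6*y))
(-12 + u(-1))**2 = (-12 + (3 - 1/6/(-1)))**2 = (-12 + (3 - 1/6*(-1)))**2 = (-12 + (3 + 1/6))**2 = (-12 + 19/6)**2 = (-53/6)**2 = 2809/36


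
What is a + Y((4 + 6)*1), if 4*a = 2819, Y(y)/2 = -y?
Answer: 2739/4 ≈ 684.75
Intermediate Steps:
Y(y) = -2*y (Y(y) = 2*(-y) = -2*y)
a = 2819/4 (a = (¼)*2819 = 2819/4 ≈ 704.75)
a + Y((4 + 6)*1) = 2819/4 - 2*(4 + 6) = 2819/4 - 20 = 2739/4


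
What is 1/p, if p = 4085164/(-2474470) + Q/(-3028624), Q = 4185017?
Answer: -51330405680/155672087331 ≈ -0.32973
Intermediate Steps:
p = -155672087331/51330405680 (p = 4085164/(-2474470) + 4185017/(-3028624) = 4085164*(-1/2474470) + 4185017*(-1/3028624) = -2042582/1237235 - 57329/41488 = -155672087331/51330405680 ≈ -3.0327)
1/p = 1/(-155672087331/51330405680) = -51330405680/155672087331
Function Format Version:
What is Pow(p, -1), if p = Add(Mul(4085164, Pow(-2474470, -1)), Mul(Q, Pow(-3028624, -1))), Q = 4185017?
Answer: Rational(-51330405680, 155672087331) ≈ -0.32973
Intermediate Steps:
p = Rational(-155672087331, 51330405680) (p = Add(Mul(4085164, Pow(-2474470, -1)), Mul(4185017, Pow(-3028624, -1))) = Add(Mul(4085164, Rational(-1, 2474470)), Mul(4185017, Rational(-1, 3028624))) = Add(Rational(-2042582, 1237235), Rational(-57329, 41488)) = Rational(-155672087331, 51330405680) ≈ -3.0327)
Pow(p, -1) = Pow(Rational(-155672087331, 51330405680), -1) = Rational(-51330405680, 155672087331)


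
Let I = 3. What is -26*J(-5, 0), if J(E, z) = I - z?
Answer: -78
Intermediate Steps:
J(E, z) = 3 - z
-26*J(-5, 0) = -26*(3 - 1*0) = -26*(3 + 0) = -26*3 = -78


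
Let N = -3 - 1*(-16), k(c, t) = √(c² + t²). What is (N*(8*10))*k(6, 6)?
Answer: 6240*√2 ≈ 8824.7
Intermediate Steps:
N = 13 (N = -3 + 16 = 13)
(N*(8*10))*k(6, 6) = (13*(8*10))*√(6² + 6²) = (13*80)*√(36 + 36) = 1040*√72 = 1040*(6*√2) = 6240*√2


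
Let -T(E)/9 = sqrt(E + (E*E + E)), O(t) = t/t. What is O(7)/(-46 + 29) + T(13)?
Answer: -1/17 - 9*sqrt(195) ≈ -125.74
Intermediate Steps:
O(t) = 1
T(E) = -9*sqrt(E**2 + 2*E) (T(E) = -9*sqrt(E + (E*E + E)) = -9*sqrt(E + (E**2 + E)) = -9*sqrt(E + (E + E**2)) = -9*sqrt(E**2 + 2*E))
O(7)/(-46 + 29) + T(13) = 1/(-46 + 29) - 9*sqrt(13)*sqrt(2 + 13) = 1/(-17) - 9*sqrt(195) = 1*(-1/17) - 9*sqrt(195) = -1/17 - 9*sqrt(195)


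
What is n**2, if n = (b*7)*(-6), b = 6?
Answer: 63504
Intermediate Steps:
n = -252 (n = (6*7)*(-6) = 42*(-6) = -252)
n**2 = (-252)**2 = 63504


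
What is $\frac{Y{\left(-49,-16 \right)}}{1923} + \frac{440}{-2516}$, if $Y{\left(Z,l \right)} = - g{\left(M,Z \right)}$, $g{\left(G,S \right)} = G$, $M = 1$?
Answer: $- \frac{212159}{1209567} \approx -0.1754$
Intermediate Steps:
$Y{\left(Z,l \right)} = -1$ ($Y{\left(Z,l \right)} = \left(-1\right) 1 = -1$)
$\frac{Y{\left(-49,-16 \right)}}{1923} + \frac{440}{-2516} = - \frac{1}{1923} + \frac{440}{-2516} = \left(-1\right) \frac{1}{1923} + 440 \left(- \frac{1}{2516}\right) = - \frac{1}{1923} - \frac{110}{629} = - \frac{212159}{1209567}$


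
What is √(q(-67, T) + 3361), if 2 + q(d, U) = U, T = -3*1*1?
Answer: 2*√839 ≈ 57.931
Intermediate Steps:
T = -3 (T = -3*1 = -3)
q(d, U) = -2 + U
√(q(-67, T) + 3361) = √((-2 - 3) + 3361) = √(-5 + 3361) = √3356 = 2*√839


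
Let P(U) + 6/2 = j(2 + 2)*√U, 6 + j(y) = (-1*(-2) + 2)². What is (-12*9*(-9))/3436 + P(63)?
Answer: -2334/859 + 30*√7 ≈ 76.655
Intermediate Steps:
j(y) = 10 (j(y) = -6 + (-1*(-2) + 2)² = -6 + (2 + 2)² = -6 + 4² = -6 + 16 = 10)
P(U) = -3 + 10*√U
(-12*9*(-9))/3436 + P(63) = (-12*9*(-9))/3436 + (-3 + 10*√63) = -108*(-9)*(1/3436) + (-3 + 10*(3*√7)) = 972*(1/3436) + (-3 + 30*√7) = 243/859 + (-3 + 30*√7) = -2334/859 + 30*√7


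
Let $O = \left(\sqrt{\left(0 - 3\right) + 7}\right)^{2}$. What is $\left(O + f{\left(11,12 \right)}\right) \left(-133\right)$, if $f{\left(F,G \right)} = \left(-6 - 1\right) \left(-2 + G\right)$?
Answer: $8778$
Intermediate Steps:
$f{\left(F,G \right)} = 14 - 7 G$ ($f{\left(F,G \right)} = - 7 \left(-2 + G\right) = 14 - 7 G$)
$O = 4$ ($O = \left(\sqrt{\left(0 - 3\right) + 7}\right)^{2} = \left(\sqrt{-3 + 7}\right)^{2} = \left(\sqrt{4}\right)^{2} = 2^{2} = 4$)
$\left(O + f{\left(11,12 \right)}\right) \left(-133\right) = \left(4 + \left(14 - 84\right)\right) \left(-133\right) = \left(4 - 70\right) \left(-133\right) = \left(-66\right) \left(-133\right) = 8778$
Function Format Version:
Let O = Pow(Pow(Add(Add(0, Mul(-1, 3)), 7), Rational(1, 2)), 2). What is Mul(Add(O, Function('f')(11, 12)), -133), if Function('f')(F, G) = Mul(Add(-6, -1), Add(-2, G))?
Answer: 8778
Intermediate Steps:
Function('f')(F, G) = Add(14, Mul(-7, G)) (Function('f')(F, G) = Mul(-7, Add(-2, G)) = Add(14, Mul(-7, G)))
O = 4 (O = Pow(Pow(Add(Add(0, -3), 7), Rational(1, 2)), 2) = Pow(Pow(Add(-3, 7), Rational(1, 2)), 2) = Pow(Pow(4, Rational(1, 2)), 2) = Pow(2, 2) = 4)
Mul(Add(O, Function('f')(11, 12)), -133) = Mul(Add(4, Add(14, Mul(-7, 12))), -133) = Mul(Add(4, Add(14, -84)), -133) = Mul(Add(4, -70), -133) = Mul(-66, -133) = 8778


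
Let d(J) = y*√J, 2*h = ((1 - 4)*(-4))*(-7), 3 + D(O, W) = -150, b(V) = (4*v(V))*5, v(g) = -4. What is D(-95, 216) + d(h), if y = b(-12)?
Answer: -153 - 80*I*√42 ≈ -153.0 - 518.46*I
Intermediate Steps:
b(V) = -80 (b(V) = (4*(-4))*5 = -16*5 = -80)
y = -80
D(O, W) = -153 (D(O, W) = -3 - 150 = -153)
h = -42 (h = (((1 - 4)*(-4))*(-7))/2 = (-3*(-4)*(-7))/2 = (12*(-7))/2 = (½)*(-84) = -42)
d(J) = -80*√J
D(-95, 216) + d(h) = -153 - 80*I*√42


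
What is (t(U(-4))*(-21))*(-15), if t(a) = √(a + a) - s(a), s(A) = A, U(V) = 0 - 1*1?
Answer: 315 + 315*I*√2 ≈ 315.0 + 445.48*I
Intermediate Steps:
U(V) = -1 (U(V) = 0 - 1 = -1)
t(a) = -a + √2*√a (t(a) = √(a + a) - a = √(2*a) - a = √2*√a - a = -a + √2*√a)
(t(U(-4))*(-21))*(-15) = ((-1*(-1) + √2*√(-1))*(-21))*(-15) = ((1 + √2*I)*(-21))*(-15) = ((1 + I*√2)*(-21))*(-15) = (-21 - 21*I*√2)*(-15) = 315 + 315*I*√2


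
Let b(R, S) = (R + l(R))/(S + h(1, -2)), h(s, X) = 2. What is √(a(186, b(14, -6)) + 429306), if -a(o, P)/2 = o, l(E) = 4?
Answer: √428934 ≈ 654.93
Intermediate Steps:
b(R, S) = (4 + R)/(2 + S) (b(R, S) = (R + 4)/(S + 2) = (4 + R)/(2 + S))
a(o, P) = -2*o
√(a(186, b(14, -6)) + 429306) = √(-2*186 + 429306) = √(-372 + 429306) = √428934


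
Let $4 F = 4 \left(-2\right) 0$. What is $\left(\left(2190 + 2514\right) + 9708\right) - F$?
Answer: $14412$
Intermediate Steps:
$F = 0$ ($F = \frac{4 \left(-2\right) 0}{4} = \frac{\left(-8\right) 0}{4} = \frac{1}{4} \cdot 0 = 0$)
$\left(\left(2190 + 2514\right) + 9708\right) - F = \left(\left(2190 + 2514\right) + 9708\right) - 0 = \left(4704 + 9708\right) + 0 = 14412 + 0 = 14412$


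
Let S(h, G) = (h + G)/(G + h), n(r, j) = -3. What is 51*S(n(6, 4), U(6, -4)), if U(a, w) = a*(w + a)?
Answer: 51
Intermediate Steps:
U(a, w) = a*(a + w)
S(h, G) = 1 (S(h, G) = (G + h)/(G + h) = 1)
51*S(n(6, 4), U(6, -4)) = 51*1 = 51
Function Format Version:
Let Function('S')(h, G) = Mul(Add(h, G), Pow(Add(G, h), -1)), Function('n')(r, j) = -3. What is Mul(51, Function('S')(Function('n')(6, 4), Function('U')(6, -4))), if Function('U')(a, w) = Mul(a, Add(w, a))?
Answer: 51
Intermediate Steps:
Function('U')(a, w) = Mul(a, Add(a, w))
Function('S')(h, G) = 1 (Function('S')(h, G) = Mul(Add(G, h), Pow(Add(G, h), -1)) = 1)
Mul(51, Function('S')(Function('n')(6, 4), Function('U')(6, -4))) = Mul(51, 1) = 51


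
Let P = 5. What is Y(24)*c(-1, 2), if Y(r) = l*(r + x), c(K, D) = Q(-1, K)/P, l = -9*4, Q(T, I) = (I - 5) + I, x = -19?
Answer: 252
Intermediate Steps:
Q(T, I) = -5 + 2*I (Q(T, I) = (-5 + I) + I = -5 + 2*I)
l = -36
c(K, D) = -1 + 2*K/5 (c(K, D) = (-5 + 2*K)/5 = (-5 + 2*K)*(⅕) = -1 + 2*K/5)
Y(r) = 684 - 36*r (Y(r) = -36*(r - 19) = -36*(-19 + r) = 684 - 36*r)
Y(24)*c(-1, 2) = (684 - 36*24)*(-1 + (⅖)*(-1)) = (684 - 864)*(-1 - ⅖) = -180*(-7/5) = 252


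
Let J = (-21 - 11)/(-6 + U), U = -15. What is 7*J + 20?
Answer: 92/3 ≈ 30.667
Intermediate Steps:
J = 32/21 (J = (-21 - 11)/(-6 - 15) = -32/(-21) = -32*(-1/21) = 32/21 ≈ 1.5238)
7*J + 20 = 7*(32/21) + 20 = 32/3 + 20 = 92/3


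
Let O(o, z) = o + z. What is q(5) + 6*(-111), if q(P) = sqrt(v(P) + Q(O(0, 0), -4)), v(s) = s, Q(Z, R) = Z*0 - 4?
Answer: -665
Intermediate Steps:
Q(Z, R) = -4 (Q(Z, R) = 0 - 4 = -4)
q(P) = sqrt(-4 + P) (q(P) = sqrt(P - 4) = sqrt(-4 + P))
q(5) + 6*(-111) = sqrt(-4 + 5) + 6*(-111) = sqrt(1) - 666 = 1 - 666 = -665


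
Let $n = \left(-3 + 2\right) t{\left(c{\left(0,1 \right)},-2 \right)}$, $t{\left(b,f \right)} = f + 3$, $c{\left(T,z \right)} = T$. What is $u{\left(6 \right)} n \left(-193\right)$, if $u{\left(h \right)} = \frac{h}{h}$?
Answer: $193$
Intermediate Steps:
$t{\left(b,f \right)} = 3 + f$
$u{\left(h \right)} = 1$
$n = -1$ ($n = \left(-3 + 2\right) \left(3 - 2\right) = \left(-1\right) 1 = -1$)
$u{\left(6 \right)} n \left(-193\right) = 1 \left(-1\right) \left(-193\right) = \left(-1\right) \left(-193\right) = 193$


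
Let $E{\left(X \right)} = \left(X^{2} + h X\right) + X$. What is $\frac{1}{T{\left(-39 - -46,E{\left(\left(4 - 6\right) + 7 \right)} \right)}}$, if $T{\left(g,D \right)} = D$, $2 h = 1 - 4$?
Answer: $\frac{2}{45} \approx 0.044444$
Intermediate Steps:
$h = - \frac{3}{2}$ ($h = \frac{1 - 4}{2} = \frac{1}{2} \left(-3\right) = - \frac{3}{2} \approx -1.5$)
$E{\left(X \right)} = X^{2} - \frac{X}{2}$ ($E{\left(X \right)} = \left(X^{2} - \frac{3 X}{2}\right) + X = X^{2} - \frac{X}{2}$)
$\frac{1}{T{\left(-39 - -46,E{\left(\left(4 - 6\right) + 7 \right)} \right)}} = \frac{1}{\left(\left(4 - 6\right) + 7\right) \left(- \frac{1}{2} + \left(\left(4 - 6\right) + 7\right)\right)} = \frac{1}{\left(-2 + 7\right) \left(- \frac{1}{2} + \left(-2 + 7\right)\right)} = \frac{1}{5 \left(- \frac{1}{2} + 5\right)} = \frac{1}{5 \cdot \frac{9}{2}} = \frac{1}{\frac{45}{2}} = \frac{2}{45}$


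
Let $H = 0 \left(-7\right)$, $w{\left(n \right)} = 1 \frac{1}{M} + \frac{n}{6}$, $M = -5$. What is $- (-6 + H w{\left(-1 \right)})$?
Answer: $6$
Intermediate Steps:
$w{\left(n \right)} = - \frac{1}{5} + \frac{n}{6}$ ($w{\left(n \right)} = 1 \frac{1}{-5} + \frac{n}{6} = 1 \left(- \frac{1}{5}\right) + n \frac{1}{6} = - \frac{1}{5} + \frac{n}{6}$)
$H = 0$
$- (-6 + H w{\left(-1 \right)}) = - (-6 + 0 \left(- \frac{1}{5} + \frac{1}{6} \left(-1\right)\right)) = - (-6 + 0 \left(- \frac{1}{5} - \frac{1}{6}\right)) = - (-6 + 0 \left(- \frac{11}{30}\right)) = - (-6 + 0) = \left(-1\right) \left(-6\right) = 6$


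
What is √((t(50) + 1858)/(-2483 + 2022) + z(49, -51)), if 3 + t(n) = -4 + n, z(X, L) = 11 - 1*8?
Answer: I*√238798/461 ≈ 1.06*I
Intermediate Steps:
z(X, L) = 3 (z(X, L) = 11 - 8 = 3)
t(n) = -7 + n (t(n) = -3 + (-4 + n) = -7 + n)
√((t(50) + 1858)/(-2483 + 2022) + z(49, -51)) = √(((-7 + 50) + 1858)/(-2483 + 2022) + 3) = √((43 + 1858)/(-461) + 3) = √(1901*(-1/461) + 3) = √(-1901/461 + 3) = √(-518/461) = I*√238798/461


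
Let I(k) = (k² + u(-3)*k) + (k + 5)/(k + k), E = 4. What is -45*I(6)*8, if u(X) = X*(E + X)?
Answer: -6810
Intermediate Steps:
u(X) = X*(4 + X)
I(k) = k² - 3*k + (5 + k)/(2*k) (I(k) = (k² + (-3*(4 - 3))*k) + (k + 5)/(k + k) = (k² + (-3*1)*k) + (5 + k)/((2*k)) = (k² - 3*k) + (5 + k)*(1/(2*k)) = (k² - 3*k) + (5 + k)/(2*k) = k² - 3*k + (5 + k)/(2*k))
-45*I(6)*8 = -45*(½ + 6² - 3*6 + (5/2)/6)*8 = -45*(½ + 36 - 18 + (5/2)*(⅙))*8 = -45*(½ + 36 - 18 + 5/12)*8 = -45*227/12*8 = -3405/4*8 = -6810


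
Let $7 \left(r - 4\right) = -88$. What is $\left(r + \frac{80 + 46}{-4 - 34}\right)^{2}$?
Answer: $\frac{2499561}{17689} \approx 141.31$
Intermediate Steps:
$r = - \frac{60}{7}$ ($r = 4 + \frac{1}{7} \left(-88\right) = 4 - \frac{88}{7} = - \frac{60}{7} \approx -8.5714$)
$\left(r + \frac{80 + 46}{-4 - 34}\right)^{2} = \left(- \frac{60}{7} + \frac{80 + 46}{-4 - 34}\right)^{2} = \left(- \frac{60}{7} + \frac{126}{-38}\right)^{2} = \left(- \frac{60}{7} + 126 \left(- \frac{1}{38}\right)\right)^{2} = \left(- \frac{60}{7} - \frac{63}{19}\right)^{2} = \left(- \frac{1581}{133}\right)^{2} = \frac{2499561}{17689}$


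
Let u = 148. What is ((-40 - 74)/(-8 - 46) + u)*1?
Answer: 1351/9 ≈ 150.11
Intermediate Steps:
((-40 - 74)/(-8 - 46) + u)*1 = ((-40 - 74)/(-8 - 46) + 148)*1 = (-114/(-54) + 148)*1 = (-114*(-1/54) + 148)*1 = (19/9 + 148)*1 = (1351/9)*1 = 1351/9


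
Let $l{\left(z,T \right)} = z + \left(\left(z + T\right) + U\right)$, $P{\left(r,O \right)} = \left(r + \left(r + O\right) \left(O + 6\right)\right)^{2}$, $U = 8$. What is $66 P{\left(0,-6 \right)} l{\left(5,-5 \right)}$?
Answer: $0$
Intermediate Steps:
$P{\left(r,O \right)} = \left(r + \left(6 + O\right) \left(O + r\right)\right)^{2}$ ($P{\left(r,O \right)} = \left(r + \left(O + r\right) \left(6 + O\right)\right)^{2} = \left(r + \left(6 + O\right) \left(O + r\right)\right)^{2}$)
$l{\left(z,T \right)} = 8 + T + 2 z$ ($l{\left(z,T \right)} = z + \left(\left(z + T\right) + 8\right) = z + \left(\left(T + z\right) + 8\right) = z + \left(8 + T + z\right) = 8 + T + 2 z$)
$66 P{\left(0,-6 \right)} l{\left(5,-5 \right)} = 66 \left(\left(-6\right)^{2} + 6 \left(-6\right) + 7 \cdot 0 - 0\right)^{2} \left(8 - 5 + 2 \cdot 5\right) = 66 \left(36 - 36 + 0 + 0\right)^{2} \left(8 - 5 + 10\right) = 66 \cdot 0^{2} \cdot 13 = 66 \cdot 0 \cdot 13 = 0 \cdot 13 = 0$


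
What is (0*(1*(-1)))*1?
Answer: 0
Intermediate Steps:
(0*(1*(-1)))*1 = (0*(-1))*1 = 0*1 = 0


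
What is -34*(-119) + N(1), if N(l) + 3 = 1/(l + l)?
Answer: 8087/2 ≈ 4043.5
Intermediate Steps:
N(l) = -3 + 1/(2*l) (N(l) = -3 + 1/(l + l) = -3 + 1/(2*l))
-34*(-119) + N(1) = -34*(-119) + (-3 + (½)/1) = 4046 + (-3 + (½)*1) = 4046 + (-3 + ½) = 4046 - 5/2 = 8087/2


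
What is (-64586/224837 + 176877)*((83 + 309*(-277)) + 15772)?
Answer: -2773370733890694/224837 ≈ -1.2335e+10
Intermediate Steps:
(-64586/224837 + 176877)*((83 + 309*(-277)) + 15772) = (-64586*1/224837 + 176877)*((83 - 85593) + 15772) = (-64586/224837 + 176877)*(-85510 + 15772) = (39768429463/224837)*(-69738) = -2773370733890694/224837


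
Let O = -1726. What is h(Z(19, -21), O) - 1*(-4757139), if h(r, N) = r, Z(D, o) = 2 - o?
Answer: 4757162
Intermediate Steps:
h(Z(19, -21), O) - 1*(-4757139) = (2 - 1*(-21)) - 1*(-4757139) = (2 + 21) + 4757139 = 23 + 4757139 = 4757162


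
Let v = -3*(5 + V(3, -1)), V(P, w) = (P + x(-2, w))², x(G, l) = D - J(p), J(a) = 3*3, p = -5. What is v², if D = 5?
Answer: 324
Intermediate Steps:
J(a) = 9
x(G, l) = -4 (x(G, l) = 5 - 1*9 = 5 - 9 = -4)
V(P, w) = (-4 + P)² (V(P, w) = (P - 4)² = (-4 + P)²)
v = -18 (v = -3*(5 + (-4 + 3)²) = -3*(5 + (-1)²) = -3*(5 + 1) = -3*6 = -18)
v² = (-18)² = 324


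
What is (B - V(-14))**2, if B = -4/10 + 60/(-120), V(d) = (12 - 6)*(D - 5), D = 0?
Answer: 84681/100 ≈ 846.81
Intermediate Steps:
V(d) = -30 (V(d) = (12 - 6)*(0 - 5) = 6*(-5) = -30)
B = -9/10 (B = -4*1/10 + 60*(-1/120) = -2/5 - 1/2 = -9/10 ≈ -0.90000)
(B - V(-14))**2 = (-9/10 - 1*(-30))**2 = (-9/10 + 30)**2 = (291/10)**2 = 84681/100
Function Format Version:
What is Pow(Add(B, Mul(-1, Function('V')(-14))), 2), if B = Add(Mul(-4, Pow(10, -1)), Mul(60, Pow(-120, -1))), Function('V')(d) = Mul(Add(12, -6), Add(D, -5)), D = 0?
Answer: Rational(84681, 100) ≈ 846.81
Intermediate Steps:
Function('V')(d) = -30 (Function('V')(d) = Mul(Add(12, -6), Add(0, -5)) = Mul(6, -5) = -30)
B = Rational(-9, 10) (B = Add(Mul(-4, Rational(1, 10)), Mul(60, Rational(-1, 120))) = Add(Rational(-2, 5), Rational(-1, 2)) = Rational(-9, 10) ≈ -0.90000)
Pow(Add(B, Mul(-1, Function('V')(-14))), 2) = Pow(Add(Rational(-9, 10), Mul(-1, -30)), 2) = Pow(Add(Rational(-9, 10), 30), 2) = Pow(Rational(291, 10), 2) = Rational(84681, 100)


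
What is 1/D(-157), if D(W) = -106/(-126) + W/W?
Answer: 63/116 ≈ 0.54310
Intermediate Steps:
D(W) = 116/63 (D(W) = -106*(-1/126) + 1 = 53/63 + 1 = 116/63)
1/D(-157) = 1/(116/63) = 63/116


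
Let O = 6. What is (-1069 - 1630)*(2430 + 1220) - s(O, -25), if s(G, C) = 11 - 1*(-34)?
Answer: -9851395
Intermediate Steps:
s(G, C) = 45 (s(G, C) = 11 + 34 = 45)
(-1069 - 1630)*(2430 + 1220) - s(O, -25) = (-1069 - 1630)*(2430 + 1220) - 1*45 = -2699*3650 - 45 = -9851350 - 45 = -9851395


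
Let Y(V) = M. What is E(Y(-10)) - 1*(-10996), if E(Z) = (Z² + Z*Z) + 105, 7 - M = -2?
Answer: 11263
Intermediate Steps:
M = 9 (M = 7 - 1*(-2) = 7 + 2 = 9)
Y(V) = 9
E(Z) = 105 + 2*Z² (E(Z) = (Z² + Z²) + 105 = 2*Z² + 105 = 105 + 2*Z²)
E(Y(-10)) - 1*(-10996) = (105 + 2*9²) - 1*(-10996) = (105 + 2*81) + 10996 = (105 + 162) + 10996 = 267 + 10996 = 11263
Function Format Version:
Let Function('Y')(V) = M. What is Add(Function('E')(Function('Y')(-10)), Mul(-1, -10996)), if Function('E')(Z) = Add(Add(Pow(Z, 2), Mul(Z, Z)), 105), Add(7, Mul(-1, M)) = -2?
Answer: 11263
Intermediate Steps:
M = 9 (M = Add(7, Mul(-1, -2)) = Add(7, 2) = 9)
Function('Y')(V) = 9
Function('E')(Z) = Add(105, Mul(2, Pow(Z, 2))) (Function('E')(Z) = Add(Add(Pow(Z, 2), Pow(Z, 2)), 105) = Add(Mul(2, Pow(Z, 2)), 105) = Add(105, Mul(2, Pow(Z, 2))))
Add(Function('E')(Function('Y')(-10)), Mul(-1, -10996)) = Add(Add(105, Mul(2, Pow(9, 2))), Mul(-1, -10996)) = Add(Add(105, Mul(2, 81)), 10996) = Add(Add(105, 162), 10996) = Add(267, 10996) = 11263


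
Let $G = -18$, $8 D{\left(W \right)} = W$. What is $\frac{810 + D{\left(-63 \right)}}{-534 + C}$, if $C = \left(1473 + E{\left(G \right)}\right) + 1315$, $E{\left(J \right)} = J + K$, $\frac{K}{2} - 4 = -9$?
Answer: $\frac{2139}{5936} \approx 0.36034$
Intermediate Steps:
$D{\left(W \right)} = \frac{W}{8}$
$K = -10$ ($K = 8 + 2 \left(-9\right) = 8 - 18 = -10$)
$E{\left(J \right)} = -10 + J$ ($E{\left(J \right)} = J - 10 = -10 + J$)
$C = 2760$ ($C = \left(1473 - 28\right) + 1315 = 1445 + 1315 = 2760$)
$\frac{810 + D{\left(-63 \right)}}{-534 + C} = \frac{810 + \frac{1}{8} \left(-63\right)}{-534 + 2760} = \frac{810 - \frac{63}{8}}{2226} = \frac{6417}{8} \cdot \frac{1}{2226} = \frac{2139}{5936}$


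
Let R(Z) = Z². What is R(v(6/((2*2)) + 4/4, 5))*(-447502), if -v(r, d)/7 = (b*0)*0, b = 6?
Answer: 0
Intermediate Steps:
v(r, d) = 0 (v(r, d) = -7*6*0*0 = -0*0 = -7*0 = 0)
R(v(6/((2*2)) + 4/4, 5))*(-447502) = 0²*(-447502) = 0*(-447502) = 0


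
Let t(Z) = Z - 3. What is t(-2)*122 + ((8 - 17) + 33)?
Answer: -586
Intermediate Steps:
t(Z) = -3 + Z
t(-2)*122 + ((8 - 17) + 33) = (-3 - 2)*122 + ((8 - 17) + 33) = -5*122 + (-9 + 33) = -610 + 24 = -586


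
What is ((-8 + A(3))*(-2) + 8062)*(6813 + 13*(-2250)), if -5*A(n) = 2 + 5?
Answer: -906544548/5 ≈ -1.8131e+8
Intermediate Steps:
A(n) = -7/5 (A(n) = -(2 + 5)/5 = -⅕*7 = -7/5)
((-8 + A(3))*(-2) + 8062)*(6813 + 13*(-2250)) = ((-8 - 7/5)*(-2) + 8062)*(6813 + 13*(-2250)) = (-47/5*(-2) + 8062)*(6813 - 29250) = (94/5 + 8062)*(-22437) = (40404/5)*(-22437) = -906544548/5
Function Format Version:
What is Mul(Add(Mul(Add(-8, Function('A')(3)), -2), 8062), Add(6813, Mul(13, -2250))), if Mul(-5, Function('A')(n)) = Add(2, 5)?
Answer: Rational(-906544548, 5) ≈ -1.8131e+8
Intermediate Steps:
Function('A')(n) = Rational(-7, 5) (Function('A')(n) = Mul(Rational(-1, 5), Add(2, 5)) = Mul(Rational(-1, 5), 7) = Rational(-7, 5))
Mul(Add(Mul(Add(-8, Function('A')(3)), -2), 8062), Add(6813, Mul(13, -2250))) = Mul(Add(Mul(Add(-8, Rational(-7, 5)), -2), 8062), Add(6813, Mul(13, -2250))) = Mul(Add(Mul(Rational(-47, 5), -2), 8062), Add(6813, -29250)) = Mul(Add(Rational(94, 5), 8062), -22437) = Mul(Rational(40404, 5), -22437) = Rational(-906544548, 5)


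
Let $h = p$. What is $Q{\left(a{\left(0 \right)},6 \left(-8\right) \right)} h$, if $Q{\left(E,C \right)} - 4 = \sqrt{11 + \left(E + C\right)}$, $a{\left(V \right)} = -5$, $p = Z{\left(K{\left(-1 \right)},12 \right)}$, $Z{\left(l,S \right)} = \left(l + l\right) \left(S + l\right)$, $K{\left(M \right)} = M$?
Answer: $-88 - 22 i \sqrt{42} \approx -88.0 - 142.58 i$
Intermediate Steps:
$Z{\left(l,S \right)} = 2 l \left(S + l\right)$
$p = -22$ ($p = 2 \left(-1\right) \left(12 - 1\right) = 2 \left(-1\right) 11 = -22$)
$Q{\left(E,C \right)} = 4 + \sqrt{11 + C + E}$ ($Q{\left(E,C \right)} = 4 + \sqrt{11 + \left(E + C\right)} = 4 + \sqrt{11 + \left(C + E\right)} = 4 + \sqrt{11 + C + E}$)
$h = -22$
$Q{\left(a{\left(0 \right)},6 \left(-8\right) \right)} h = \left(4 + \sqrt{11 + 6 \left(-8\right) - 5}\right) \left(-22\right) = \left(4 + \sqrt{11 - 48 - 5}\right) \left(-22\right) = \left(4 + \sqrt{-42}\right) \left(-22\right) = \left(4 + i \sqrt{42}\right) \left(-22\right) = -88 - 22 i \sqrt{42}$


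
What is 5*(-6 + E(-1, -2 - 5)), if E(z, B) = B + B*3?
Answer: -170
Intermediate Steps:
E(z, B) = 4*B (E(z, B) = B + 3*B = 4*B)
5*(-6 + E(-1, -2 - 5)) = 5*(-6 + 4*(-2 - 5)) = 5*(-6 + 4*(-7)) = 5*(-6 - 28) = 5*(-34) = -170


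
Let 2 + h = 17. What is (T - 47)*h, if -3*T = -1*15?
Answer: -630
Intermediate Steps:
h = 15 (h = -2 + 17 = 15)
T = 5 (T = -(-1)*15/3 = -⅓*(-15) = 5)
(T - 47)*h = (5 - 47)*15 = -42*15 = -630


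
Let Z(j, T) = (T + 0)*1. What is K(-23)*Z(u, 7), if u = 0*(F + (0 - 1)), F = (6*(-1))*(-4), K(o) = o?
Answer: -161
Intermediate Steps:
F = 24 (F = -6*(-4) = 24)
u = 0 (u = 0*(24 + (0 - 1)) = 0*(24 - 1) = 0*23 = 0)
Z(j, T) = T (Z(j, T) = T*1 = T)
K(-23)*Z(u, 7) = -23*7 = -161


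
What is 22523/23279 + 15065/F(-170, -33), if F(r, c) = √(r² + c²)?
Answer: 22523/23279 + 15065*√29989/29989 ≈ 87.961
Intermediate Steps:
F(r, c) = √(c² + r²)
22523/23279 + 15065/F(-170, -33) = 22523/23279 + 15065/(√((-33)² + (-170)²)) = 22523*(1/23279) + 15065/(√(1089 + 28900)) = 22523/23279 + 15065/(√29989) = 22523/23279 + 15065*(√29989/29989) = 22523/23279 + 15065*√29989/29989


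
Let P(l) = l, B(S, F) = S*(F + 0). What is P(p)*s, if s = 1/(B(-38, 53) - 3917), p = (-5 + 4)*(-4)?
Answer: -4/5931 ≈ -0.00067442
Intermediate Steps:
B(S, F) = F*S (B(S, F) = S*F = F*S)
p = 4 (p = -1*(-4) = 4)
s = -1/5931 (s = 1/(53*(-38) - 3917) = 1/(-2014 - 3917) = 1/(-5931) = -1/5931 ≈ -0.00016861)
P(p)*s = 4*(-1/5931) = -4/5931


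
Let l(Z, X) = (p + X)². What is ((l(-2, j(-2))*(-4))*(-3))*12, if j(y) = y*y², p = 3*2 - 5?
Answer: 7056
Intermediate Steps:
p = 1 (p = 6 - 5 = 1)
j(y) = y³
l(Z, X) = (1 + X)²
((l(-2, j(-2))*(-4))*(-3))*12 = (((1 + (-2)³)²*(-4))*(-3))*12 = (((1 - 8)²*(-4))*(-3))*12 = (((-7)²*(-4))*(-3))*12 = ((49*(-4))*(-3))*12 = -196*(-3)*12 = 588*12 = 7056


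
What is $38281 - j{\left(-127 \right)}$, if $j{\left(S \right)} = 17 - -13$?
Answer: $38251$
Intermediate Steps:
$j{\left(S \right)} = 30$ ($j{\left(S \right)} = 17 + 13 = 30$)
$38281 - j{\left(-127 \right)} = 38281 - 30 = 38251$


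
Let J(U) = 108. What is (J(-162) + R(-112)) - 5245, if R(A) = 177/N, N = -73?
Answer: -375178/73 ≈ -5139.4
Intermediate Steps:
R(A) = -177/73 (R(A) = 177/(-73) = 177*(-1/73) = -177/73)
(J(-162) + R(-112)) - 5245 = (108 - 177/73) - 5245 = 7707/73 - 5245 = -375178/73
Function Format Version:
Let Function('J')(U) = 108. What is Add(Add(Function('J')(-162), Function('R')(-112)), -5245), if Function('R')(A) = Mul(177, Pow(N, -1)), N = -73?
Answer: Rational(-375178, 73) ≈ -5139.4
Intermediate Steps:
Function('R')(A) = Rational(-177, 73) (Function('R')(A) = Mul(177, Pow(-73, -1)) = Mul(177, Rational(-1, 73)) = Rational(-177, 73))
Add(Add(Function('J')(-162), Function('R')(-112)), -5245) = Add(Add(108, Rational(-177, 73)), -5245) = Add(Rational(7707, 73), -5245) = Rational(-375178, 73)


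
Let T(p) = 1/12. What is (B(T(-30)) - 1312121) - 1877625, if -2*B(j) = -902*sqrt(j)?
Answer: -3189746 + 451*sqrt(3)/6 ≈ -3.1896e+6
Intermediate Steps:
T(p) = 1/12
B(j) = 451*sqrt(j) (B(j) = -(-451)*sqrt(j) = 451*sqrt(j))
(B(T(-30)) - 1312121) - 1877625 = (451*sqrt(1/12) - 1312121) - 1877625 = (451*(sqrt(3)/6) - 1312121) - 1877625 = (451*sqrt(3)/6 - 1312121) - 1877625 = (-1312121 + 451*sqrt(3)/6) - 1877625 = -3189746 + 451*sqrt(3)/6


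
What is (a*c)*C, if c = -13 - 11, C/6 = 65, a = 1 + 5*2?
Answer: -102960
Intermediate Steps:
a = 11 (a = 1 + 10 = 11)
C = 390 (C = 6*65 = 390)
c = -24
(a*c)*C = (11*(-24))*390 = -264*390 = -102960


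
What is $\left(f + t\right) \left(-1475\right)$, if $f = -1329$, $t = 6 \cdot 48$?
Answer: $1535475$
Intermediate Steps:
$t = 288$
$\left(f + t\right) \left(-1475\right) = \left(-1329 + 288\right) \left(-1475\right) = \left(-1041\right) \left(-1475\right) = 1535475$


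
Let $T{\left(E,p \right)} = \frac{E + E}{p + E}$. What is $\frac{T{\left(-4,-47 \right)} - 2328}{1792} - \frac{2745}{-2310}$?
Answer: $- \frac{1739}{15708} \approx -0.11071$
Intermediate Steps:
$T{\left(E,p \right)} = \frac{2 E}{E + p}$
$\frac{T{\left(-4,-47 \right)} - 2328}{1792} - \frac{2745}{-2310} = \frac{2 \left(-4\right) \frac{1}{-4 - 47} - 2328}{1792} - \frac{2745}{-2310} = \left(2 \left(-4\right) \frac{1}{-51} - 2328\right) \frac{1}{1792} - - \frac{183}{154} = \left(2 \left(-4\right) \left(- \frac{1}{51}\right) - 2328\right) \frac{1}{1792} + \frac{183}{154} = \left(\frac{8}{51} - 2328\right) \frac{1}{1792} + \frac{183}{154} = \left(- \frac{118720}{51}\right) \frac{1}{1792} + \frac{183}{154} = - \frac{265}{204} + \frac{183}{154} = - \frac{1739}{15708}$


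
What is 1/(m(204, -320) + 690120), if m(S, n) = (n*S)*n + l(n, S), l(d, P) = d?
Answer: 1/21579400 ≈ 4.6340e-8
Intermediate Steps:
m(S, n) = n + S*n² (m(S, n) = (n*S)*n + n = (S*n)*n + n = S*n² + n = n + S*n²)
1/(m(204, -320) + 690120) = 1/(-320*(1 + 204*(-320)) + 690120) = 1/(-320*(1 - 65280) + 690120) = 1/(-320*(-65279) + 690120) = 1/(20889280 + 690120) = 1/21579400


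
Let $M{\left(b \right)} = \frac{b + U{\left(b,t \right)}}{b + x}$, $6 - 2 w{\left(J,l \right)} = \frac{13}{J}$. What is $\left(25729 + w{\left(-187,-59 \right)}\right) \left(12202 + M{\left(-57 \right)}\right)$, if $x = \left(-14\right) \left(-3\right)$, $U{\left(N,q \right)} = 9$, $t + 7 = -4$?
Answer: $\frac{293650429653}{935} \approx 3.1406 \cdot 10^{8}$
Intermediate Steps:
$t = -11$ ($t = -7 - 4 = -11$)
$x = 42$
$w{\left(J,l \right)} = 3 - \frac{13}{2 J}$ ($w{\left(J,l \right)} = 3 - \frac{13 \frac{1}{J}}{2} = 3 - \frac{13}{2 J}$)
$M{\left(b \right)} = \frac{9 + b}{42 + b}$ ($M{\left(b \right)} = \frac{b + 9}{b + 42} = \frac{9 + b}{42 + b}$)
$\left(25729 + w{\left(-187,-59 \right)}\right) \left(12202 + M{\left(-57 \right)}\right) = \left(25729 + \left(3 - \frac{13}{2 \left(-187\right)}\right)\right) \left(12202 + \frac{9 - 57}{42 - 57}\right) = \left(25729 + \left(3 - - \frac{13}{374}\right)\right) \left(12202 + \frac{1}{-15} \left(-48\right)\right) = \left(25729 + \left(3 + \frac{13}{374}\right)\right) \left(12202 - - \frac{16}{5}\right) = \left(25729 + \frac{1135}{374}\right) \left(12202 + \frac{16}{5}\right) = \frac{9623781}{374} \cdot \frac{61026}{5} = \frac{293650429653}{935}$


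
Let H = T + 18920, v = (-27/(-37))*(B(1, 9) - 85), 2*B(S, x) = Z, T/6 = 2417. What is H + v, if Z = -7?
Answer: 2468449/74 ≈ 33357.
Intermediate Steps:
T = 14502 (T = 6*2417 = 14502)
B(S, x) = -7/2 (B(S, x) = (1/2)*(-7) = -7/2)
v = -4779/74 (v = (-27/(-37))*(-7/2 - 85) = -27*(-1/37)*(-177/2) = (27/37)*(-177/2) = -4779/74 ≈ -64.581)
H = 33422 (H = 14502 + 18920 = 33422)
H + v = 33422 - 4779/74 = 2468449/74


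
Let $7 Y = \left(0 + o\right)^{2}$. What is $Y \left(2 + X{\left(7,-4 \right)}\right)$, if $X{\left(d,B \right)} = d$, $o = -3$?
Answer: $\frac{81}{7} \approx 11.571$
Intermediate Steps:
$Y = \frac{9}{7}$ ($Y = \frac{\left(0 - 3\right)^{2}}{7} = \frac{\left(-3\right)^{2}}{7} = \frac{1}{7} \cdot 9 = \frac{9}{7} \approx 1.2857$)
$Y \left(2 + X{\left(7,-4 \right)}\right) = \frac{9 \left(2 + 7\right)}{7} = \frac{9}{7} \cdot 9 = \frac{81}{7}$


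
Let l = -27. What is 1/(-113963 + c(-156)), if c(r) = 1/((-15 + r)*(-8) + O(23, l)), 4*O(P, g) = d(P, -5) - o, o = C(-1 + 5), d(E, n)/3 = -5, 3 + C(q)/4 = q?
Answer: -5453/621440235 ≈ -8.7748e-6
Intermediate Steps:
C(q) = -12 + 4*q
d(E, n) = -15 (d(E, n) = 3*(-5) = -15)
o = 4 (o = -12 + 4*(-1 + 5) = -12 + 4*4 = -12 + 16 = 4)
O(P, g) = -19/4 (O(P, g) = (-15 - 1*4)/4 = (-15 - 4)/4 = (1/4)*(-19) = -19/4)
c(r) = 1/(461/4 - 8*r) (c(r) = 1/((-15 + r)*(-8) - 19/4) = 1/((120 - 8*r) - 19/4) = 1/(461/4 - 8*r))
1/(-113963 + c(-156)) = 1/(-113963 - 4/(-461 + 32*(-156))) = 1/(-113963 - 4/(-461 - 4992)) = 1/(-113963 - 4/(-5453)) = 1/(-113963 - 4*(-1/5453)) = 1/(-113963 + 4/5453) = 1/(-621440235/5453) = -5453/621440235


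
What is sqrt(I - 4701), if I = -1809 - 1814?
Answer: 2*I*sqrt(2081) ≈ 91.236*I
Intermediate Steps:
I = -3623
sqrt(I - 4701) = sqrt(-3623 - 4701) = sqrt(-8324) = 2*I*sqrt(2081)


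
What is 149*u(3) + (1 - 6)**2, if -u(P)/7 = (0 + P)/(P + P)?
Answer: -993/2 ≈ -496.50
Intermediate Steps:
u(P) = -7/2 (u(P) = -7*(0 + P)/(P + P) = -7*P/(2*P) = -7*P*1/(2*P) = -7*1/2 = -7/2)
149*u(3) + (1 - 6)**2 = 149*(-7/2) + (1 - 6)**2 = -1043/2 + (-5)**2 = -1043/2 + 25 = -993/2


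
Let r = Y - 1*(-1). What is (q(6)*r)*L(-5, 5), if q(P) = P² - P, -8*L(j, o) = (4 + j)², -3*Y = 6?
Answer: 15/4 ≈ 3.7500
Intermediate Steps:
Y = -2 (Y = -⅓*6 = -2)
r = -1 (r = -2 - 1*(-1) = -2 + 1 = -1)
L(j, o) = -(4 + j)²/8
(q(6)*r)*L(-5, 5) = ((6*(-1 + 6))*(-1))*(-(4 - 5)²/8) = ((6*5)*(-1))*(-⅛*(-1)²) = (30*(-1))*(-⅛*1) = -30*(-⅛) = 15/4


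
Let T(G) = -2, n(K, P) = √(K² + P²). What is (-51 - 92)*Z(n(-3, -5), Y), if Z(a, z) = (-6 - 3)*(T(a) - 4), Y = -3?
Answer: -7722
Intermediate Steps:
Z(a, z) = 54 (Z(a, z) = (-6 - 3)*(-2 - 4) = -9*(-6) = 54)
(-51 - 92)*Z(n(-3, -5), Y) = (-51 - 92)*54 = -143*54 = -7722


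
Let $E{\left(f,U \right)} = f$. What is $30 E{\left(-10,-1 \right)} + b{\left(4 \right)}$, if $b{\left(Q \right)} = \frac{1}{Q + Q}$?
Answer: $- \frac{2399}{8} \approx -299.88$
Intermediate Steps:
$b{\left(Q \right)} = \frac{1}{2 Q}$
$30 E{\left(-10,-1 \right)} + b{\left(4 \right)} = 30 \left(-10\right) + \frac{1}{2 \cdot 4} = -300 + \frac{1}{2} \cdot \frac{1}{4} = -300 + \frac{1}{8} = - \frac{2399}{8}$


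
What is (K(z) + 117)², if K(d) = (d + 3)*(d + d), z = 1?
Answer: 15625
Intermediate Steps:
K(d) = 2*d*(3 + d) (K(d) = (3 + d)*(2*d) = 2*d*(3 + d))
(K(z) + 117)² = (2*1*(3 + 1) + 117)² = (2*1*4 + 117)² = (8 + 117)² = 125² = 15625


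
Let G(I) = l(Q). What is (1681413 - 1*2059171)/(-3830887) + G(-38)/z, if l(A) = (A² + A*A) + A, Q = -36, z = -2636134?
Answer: 493014480200/5049365735429 ≈ 0.097639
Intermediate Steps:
l(A) = A + 2*A² (l(A) = (A² + A²) + A = 2*A² + A = A + 2*A²)
G(I) = 2556 (G(I) = -36*(1 + 2*(-36)) = -36*(1 - 72) = -36*(-71) = 2556)
(1681413 - 1*2059171)/(-3830887) + G(-38)/z = (1681413 - 1*2059171)/(-3830887) + 2556/(-2636134) = (1681413 - 2059171)*(-1/3830887) + 2556*(-1/2636134) = -377758*(-1/3830887) - 1278/1318067 = 377758/3830887 - 1278/1318067 = 493014480200/5049365735429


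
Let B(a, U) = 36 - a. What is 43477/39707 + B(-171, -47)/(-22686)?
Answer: 326033291/300264334 ≈ 1.0858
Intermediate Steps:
43477/39707 + B(-171, -47)/(-22686) = 43477/39707 + (36 - 1*(-171))/(-22686) = 43477*(1/39707) + (36 + 171)*(-1/22686) = 43477/39707 + 207*(-1/22686) = 43477/39707 - 69/7562 = 326033291/300264334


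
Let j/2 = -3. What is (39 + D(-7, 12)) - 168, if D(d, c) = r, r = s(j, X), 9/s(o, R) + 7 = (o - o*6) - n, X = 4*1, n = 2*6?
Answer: -1410/11 ≈ -128.18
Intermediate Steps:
n = 12
j = -6 (j = 2*(-3) = -6)
X = 4
s(o, R) = 9/(-19 - 5*o) (s(o, R) = 9/(-7 + ((o - o*6) - 1*12)) = 9/(-7 + ((o - 6*o) - 12)) = 9/(-7 + (-5*o - 12)) = 9/(-7 + (-12 - 5*o)) = 9/(-19 - 5*o))
r = 9/11 (r = -9/(19 + 5*(-6)) = -9/(19 - 30) = -9/(-11) = -9*(-1/11) = 9/11 ≈ 0.81818)
D(d, c) = 9/11
(39 + D(-7, 12)) - 168 = (39 + 9/11) - 168 = 438/11 - 168 = -1410/11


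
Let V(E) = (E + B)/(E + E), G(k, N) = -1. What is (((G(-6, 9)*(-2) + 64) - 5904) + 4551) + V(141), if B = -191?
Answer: -181492/141 ≈ -1287.2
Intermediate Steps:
V(E) = (-191 + E)/(2*E) (V(E) = (E - 191)/(E + E) = (-191 + E)/((2*E)) = (-191 + E)*(1/(2*E)) = (-191 + E)/(2*E))
(((G(-6, 9)*(-2) + 64) - 5904) + 4551) + V(141) = (((-1*(-2) + 64) - 5904) + 4551) + (1/2)*(-191 + 141)/141 = (((2 + 64) - 5904) + 4551) + (1/2)*(1/141)*(-50) = ((66 - 5904) + 4551) - 25/141 = (-5838 + 4551) - 25/141 = -1287 - 25/141 = -181492/141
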